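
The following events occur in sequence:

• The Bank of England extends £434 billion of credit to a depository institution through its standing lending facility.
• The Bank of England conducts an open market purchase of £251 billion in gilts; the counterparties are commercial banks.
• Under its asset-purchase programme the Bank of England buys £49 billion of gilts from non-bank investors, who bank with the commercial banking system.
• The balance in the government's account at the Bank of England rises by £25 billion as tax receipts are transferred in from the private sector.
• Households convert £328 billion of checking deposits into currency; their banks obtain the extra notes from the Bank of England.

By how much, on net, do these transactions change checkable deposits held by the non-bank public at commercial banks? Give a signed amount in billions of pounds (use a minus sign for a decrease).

Discount-window loan £434 billion: the counterparty is a bank, so public deposits are unchanged → 0.
OMO purchase (from banks) £251 billion: the counterparty is a bank, so public deposits are unchanged → 0.
Asset purchase (from non-banks) £49 billion: non-bank counterparties' bank balances rise → +£49B.
Government account inflow £25 billion: non-bank counterparties' bank balances fall → −£25B.
Currency withdrawal £328 billion: non-bank counterparties' bank balances fall → −£328B.
Net: 0 + 0 + 49 − 25 − 328 = -£304 billion.

-£304 billion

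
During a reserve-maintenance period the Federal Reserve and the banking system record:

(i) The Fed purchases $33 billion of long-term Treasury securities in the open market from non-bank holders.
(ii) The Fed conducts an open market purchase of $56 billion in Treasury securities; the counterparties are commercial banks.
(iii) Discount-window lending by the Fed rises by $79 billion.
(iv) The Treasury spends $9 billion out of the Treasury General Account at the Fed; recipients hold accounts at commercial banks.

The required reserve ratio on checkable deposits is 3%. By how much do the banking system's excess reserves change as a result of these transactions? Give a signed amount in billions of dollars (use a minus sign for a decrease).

+$175.74 billion

Asset purchase (from non-banks) $33 billion: reserves +$33B, deposits +$33B.
OMO purchase (from banks) $56 billion: reserves +$56B, deposits 0.
Discount-window loan $79 billion: reserves +$79B, deposits 0.
Government spending $9 billion: reserves +$9B, deposits +$9B.
Totals: Δreserves = +$177B, Δdeposits = +$42B.
Δrequired reserves = 3% × +$42B = +$1.26B.
Δexcess reserves = Δreserves − Δrequired = +$177B − (+$1.26B) = +$175.74 billion.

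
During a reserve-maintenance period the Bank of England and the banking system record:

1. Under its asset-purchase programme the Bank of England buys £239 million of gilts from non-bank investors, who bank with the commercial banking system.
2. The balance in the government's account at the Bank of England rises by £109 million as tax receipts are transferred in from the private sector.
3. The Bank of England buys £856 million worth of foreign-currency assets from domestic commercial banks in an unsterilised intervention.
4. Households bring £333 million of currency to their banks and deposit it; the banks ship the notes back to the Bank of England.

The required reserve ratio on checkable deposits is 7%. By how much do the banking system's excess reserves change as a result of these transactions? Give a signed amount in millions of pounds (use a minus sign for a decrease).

Asset purchase (from non-banks) £239 million: reserves +£239M, deposits +£239M.
Government account inflow £109 million: reserves −£109M, deposits −£109M.
FX purchase £856 million: reserves +£856M, deposits 0.
Currency deposit £333 million: reserves +£333M, deposits +£333M.
Totals: Δreserves = +£1319M, Δdeposits = +£463M.
Δrequired reserves = 7% × +£463M = +£32.41M.
Δexcess reserves = Δreserves − Δrequired = +£1319M − (+£32.41M) = +£1286.59 million.

+£1286.59 million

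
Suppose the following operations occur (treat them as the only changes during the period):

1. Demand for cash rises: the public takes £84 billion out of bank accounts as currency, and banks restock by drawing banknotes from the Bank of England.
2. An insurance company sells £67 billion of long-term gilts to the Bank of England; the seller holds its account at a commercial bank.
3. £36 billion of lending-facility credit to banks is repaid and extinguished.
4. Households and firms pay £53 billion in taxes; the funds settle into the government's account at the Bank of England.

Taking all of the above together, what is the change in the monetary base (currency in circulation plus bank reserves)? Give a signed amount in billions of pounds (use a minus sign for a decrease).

Currency withdrawal £84 billion: just a shift between currency and reserves — both are base money → 0.
Asset purchase (from non-banks) £67 billion: Bank of England balance sheet expands → +£67B.
Discount-window repayment £36 billion: Bank of England balance sheet contracts → −£36B.
Government account inflow £53 billion: reserves shift to a non-base liability → −£53B.
Net: 0 + 67 − 36 − 53 = -£22 billion.

-£22 billion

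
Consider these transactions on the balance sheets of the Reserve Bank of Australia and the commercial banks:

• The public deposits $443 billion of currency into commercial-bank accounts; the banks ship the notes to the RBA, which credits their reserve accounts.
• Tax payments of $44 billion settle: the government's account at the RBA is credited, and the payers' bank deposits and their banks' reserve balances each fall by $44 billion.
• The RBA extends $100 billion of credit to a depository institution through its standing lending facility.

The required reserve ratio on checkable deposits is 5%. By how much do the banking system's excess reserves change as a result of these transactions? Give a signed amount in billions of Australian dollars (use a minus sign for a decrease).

Currency deposit $443 billion: reserves +$443B, deposits +$443B.
Government account inflow $44 billion: reserves −$44B, deposits −$44B.
Discount-window loan $100 billion: reserves +$100B, deposits 0.
Totals: Δreserves = +$499B, Δdeposits = +$399B.
Δrequired reserves = 5% × +$399B = +$19.95B.
Δexcess reserves = Δreserves − Δrequired = +$499B − (+$19.95B) = +$479.05 billion.

+$479.05 billion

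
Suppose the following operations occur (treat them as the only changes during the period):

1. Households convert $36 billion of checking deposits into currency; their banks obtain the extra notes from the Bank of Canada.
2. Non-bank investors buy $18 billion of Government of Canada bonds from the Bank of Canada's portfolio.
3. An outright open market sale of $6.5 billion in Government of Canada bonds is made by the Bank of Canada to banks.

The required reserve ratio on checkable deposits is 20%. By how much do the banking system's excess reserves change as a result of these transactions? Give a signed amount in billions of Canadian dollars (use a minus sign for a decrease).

-$49.7 billion

Currency withdrawal $36 billion: reserves −$36B, deposits −$36B.
Asset sale (to non-banks) $18 billion: reserves −$18B, deposits −$18B.
OMO sale (to banks) $6.5 billion: reserves −$6.5B, deposits 0.
Totals: Δreserves = −$60.5B, Δdeposits = −$54B.
Δrequired reserves = 20% × −$54B = −$10.8B.
Δexcess reserves = Δreserves − Δrequired = −$60.5B − (−$10.8B) = -$49.7 billion.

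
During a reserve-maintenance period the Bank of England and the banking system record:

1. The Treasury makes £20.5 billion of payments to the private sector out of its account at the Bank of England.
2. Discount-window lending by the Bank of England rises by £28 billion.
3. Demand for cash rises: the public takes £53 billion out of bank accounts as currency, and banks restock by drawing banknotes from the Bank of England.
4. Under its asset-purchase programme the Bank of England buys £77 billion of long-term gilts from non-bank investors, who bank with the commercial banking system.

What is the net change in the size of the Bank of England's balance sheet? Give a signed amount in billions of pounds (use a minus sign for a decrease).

Bank of England balance sheet:
  Assets:      Securities +£77B, Loans to banks +£28B
  Liabilities: Bank reserves +£72.5B, Currency in circulation +£53B, Government deposits −£20.5B
Change in total Bank of England assets = +£105 billion.

+£105 billion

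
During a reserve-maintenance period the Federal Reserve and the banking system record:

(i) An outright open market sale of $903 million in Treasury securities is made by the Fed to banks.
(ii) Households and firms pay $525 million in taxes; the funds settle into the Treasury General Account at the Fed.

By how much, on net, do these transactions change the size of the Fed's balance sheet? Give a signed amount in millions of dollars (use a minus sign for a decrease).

OMO sale (to banks) $903 million: a Fed asset is shed → −$903M.
Government account inflow $525 million: only the composition of liabilities changes → 0.
Net: −903 + 0 = -$903 million.

-$903 million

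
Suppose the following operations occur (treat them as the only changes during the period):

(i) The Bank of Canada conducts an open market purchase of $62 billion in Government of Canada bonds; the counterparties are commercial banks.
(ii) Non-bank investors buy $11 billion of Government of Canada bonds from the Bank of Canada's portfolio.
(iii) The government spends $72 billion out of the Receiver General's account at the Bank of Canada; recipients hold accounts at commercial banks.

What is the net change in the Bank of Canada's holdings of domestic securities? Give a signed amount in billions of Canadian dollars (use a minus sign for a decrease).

Bank of Canada balance sheet:
  Assets:      Securities +$51B
  Liabilities: Bank reserves +$123B, Government deposits −$72B
Commercial banking system:
  Assets:      Reserves at CB +$123B, Securities −$62B
  Liabilities: Checkable deposits +$61B
So the change in the Bank of Canada's holdings of domestic securities is +$51 billion.

+$51 billion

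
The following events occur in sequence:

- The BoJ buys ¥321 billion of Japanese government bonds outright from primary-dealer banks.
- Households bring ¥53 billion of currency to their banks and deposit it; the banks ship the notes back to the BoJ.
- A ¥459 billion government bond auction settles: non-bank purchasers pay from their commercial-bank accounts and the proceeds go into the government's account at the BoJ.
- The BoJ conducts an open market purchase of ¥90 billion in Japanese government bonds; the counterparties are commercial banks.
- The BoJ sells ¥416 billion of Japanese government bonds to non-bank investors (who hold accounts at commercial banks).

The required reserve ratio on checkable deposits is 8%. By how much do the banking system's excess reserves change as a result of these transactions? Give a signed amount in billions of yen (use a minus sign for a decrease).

-¥345.24 billion

OMO purchase (from banks) ¥321 billion: reserves +¥321B, deposits 0.
Currency deposit ¥53 billion: reserves +¥53B, deposits +¥53B.
Government account inflow ¥459 billion: reserves −¥459B, deposits −¥459B.
OMO purchase (from banks) ¥90 billion: reserves +¥90B, deposits 0.
Asset sale (to non-banks) ¥416 billion: reserves −¥416B, deposits −¥416B.
Totals: Δreserves = −¥411B, Δdeposits = −¥822B.
Δrequired reserves = 8% × −¥822B = −¥65.76B.
Δexcess reserves = Δreserves − Δrequired = −¥411B − (−¥65.76B) = -¥345.24 billion.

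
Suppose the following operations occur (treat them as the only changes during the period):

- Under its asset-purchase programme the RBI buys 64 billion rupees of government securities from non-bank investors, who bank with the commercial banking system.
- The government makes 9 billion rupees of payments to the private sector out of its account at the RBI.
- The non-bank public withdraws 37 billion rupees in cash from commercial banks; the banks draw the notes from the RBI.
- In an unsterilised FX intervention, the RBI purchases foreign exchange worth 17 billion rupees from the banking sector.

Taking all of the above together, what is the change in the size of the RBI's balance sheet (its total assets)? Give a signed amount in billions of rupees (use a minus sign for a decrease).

+81 billion

RBI balance sheet:
  Assets:      Securities +64B, Foreign assets +17B
  Liabilities: Bank reserves +53B, Currency in circulation +37B, Government deposits −9B
Change in total RBI assets = +81 billion.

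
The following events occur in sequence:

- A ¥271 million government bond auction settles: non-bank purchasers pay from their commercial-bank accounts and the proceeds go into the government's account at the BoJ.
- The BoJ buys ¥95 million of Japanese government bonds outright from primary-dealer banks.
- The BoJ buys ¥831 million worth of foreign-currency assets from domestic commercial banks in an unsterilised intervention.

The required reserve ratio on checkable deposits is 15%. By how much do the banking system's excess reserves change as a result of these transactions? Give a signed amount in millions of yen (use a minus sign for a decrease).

+¥695.65 million

Government account inflow ¥271 million: reserves −¥271M, deposits −¥271M.
OMO purchase (from banks) ¥95 million: reserves +¥95M, deposits 0.
FX purchase ¥831 million: reserves +¥831M, deposits 0.
Totals: Δreserves = +¥655M, Δdeposits = −¥271M.
Δrequired reserves = 15% × −¥271M = −¥40.65M.
Δexcess reserves = Δreserves − Δrequired = +¥655M − (−¥40.65M) = +¥695.65 million.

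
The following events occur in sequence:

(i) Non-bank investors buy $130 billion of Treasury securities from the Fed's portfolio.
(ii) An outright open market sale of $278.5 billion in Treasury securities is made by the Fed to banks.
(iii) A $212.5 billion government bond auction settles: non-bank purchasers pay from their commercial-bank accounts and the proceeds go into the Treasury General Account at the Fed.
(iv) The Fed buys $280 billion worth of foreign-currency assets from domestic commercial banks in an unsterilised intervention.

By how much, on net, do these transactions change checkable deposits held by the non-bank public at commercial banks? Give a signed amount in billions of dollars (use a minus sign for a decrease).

-$342.5 billion

Fed balance sheet:
  Assets:      Securities −$408.5B, Foreign assets +$280B
  Liabilities: Bank reserves −$341B, Government deposits +$212.5B
Commercial banking system:
  Assets:      Reserves at CB −$341B, Securities +$278.5B, Foreign assets −$280B
  Liabilities: Checkable deposits −$342.5B
So the change in checkable deposits held by the non-bank public at commercial banks is -$342.5 billion.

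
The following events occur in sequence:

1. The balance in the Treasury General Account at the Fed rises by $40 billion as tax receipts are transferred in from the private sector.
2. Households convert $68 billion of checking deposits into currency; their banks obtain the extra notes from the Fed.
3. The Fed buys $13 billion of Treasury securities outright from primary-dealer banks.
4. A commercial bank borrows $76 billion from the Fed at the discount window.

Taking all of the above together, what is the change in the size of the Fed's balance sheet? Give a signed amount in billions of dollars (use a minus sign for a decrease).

Fed balance sheet:
  Assets:      Securities +$13B, Loans to banks +$76B
  Liabilities: Bank reserves −$19B, Currency in circulation +$68B, Government deposits +$40B
Change in total Fed assets = +$89 billion.

+$89 billion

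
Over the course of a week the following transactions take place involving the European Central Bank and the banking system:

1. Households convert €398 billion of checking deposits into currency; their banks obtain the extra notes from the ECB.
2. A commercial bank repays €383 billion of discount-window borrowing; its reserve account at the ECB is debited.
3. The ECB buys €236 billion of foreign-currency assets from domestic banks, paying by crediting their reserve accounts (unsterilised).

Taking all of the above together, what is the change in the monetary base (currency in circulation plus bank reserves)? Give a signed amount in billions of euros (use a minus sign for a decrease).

ECB balance sheet:
  Assets:      Loans to banks −€383B, Foreign assets +€236B
  Liabilities: Bank reserves −€545B, Currency in circulation +€398B
Monetary base = currency + reserves: +€398B + (−€545B) = -€147 billion.

-€147 billion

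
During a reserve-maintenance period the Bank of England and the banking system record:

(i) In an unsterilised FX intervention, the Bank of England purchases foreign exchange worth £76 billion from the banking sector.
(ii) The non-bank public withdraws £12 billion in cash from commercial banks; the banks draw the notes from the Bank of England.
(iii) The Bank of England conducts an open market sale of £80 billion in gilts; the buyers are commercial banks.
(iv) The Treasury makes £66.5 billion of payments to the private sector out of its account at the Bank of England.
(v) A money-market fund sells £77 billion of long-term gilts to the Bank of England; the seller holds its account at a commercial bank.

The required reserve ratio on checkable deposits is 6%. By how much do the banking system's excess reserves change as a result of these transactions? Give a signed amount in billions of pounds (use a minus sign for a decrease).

FX purchase £76 billion: reserves +£76B, deposits 0.
Currency withdrawal £12 billion: reserves −£12B, deposits −£12B.
OMO sale (to banks) £80 billion: reserves −£80B, deposits 0.
Government spending £66.5 billion: reserves +£66.5B, deposits +£66.5B.
Asset purchase (from non-banks) £77 billion: reserves +£77B, deposits +£77B.
Totals: Δreserves = +£127.5B, Δdeposits = +£131.5B.
Δrequired reserves = 6% × +£131.5B = +£7.89B.
Δexcess reserves = Δreserves − Δrequired = +£127.5B − (+£7.89B) = +£119.61 billion.

+£119.61 billion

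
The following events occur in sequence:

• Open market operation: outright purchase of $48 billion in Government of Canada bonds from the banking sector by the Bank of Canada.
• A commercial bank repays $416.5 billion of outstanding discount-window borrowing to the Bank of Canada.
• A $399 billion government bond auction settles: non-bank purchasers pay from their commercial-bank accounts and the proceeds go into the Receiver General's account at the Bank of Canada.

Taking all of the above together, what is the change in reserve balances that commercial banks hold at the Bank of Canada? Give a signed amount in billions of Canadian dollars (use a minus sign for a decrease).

OMO purchase (from banks) $48 billion: the Bank of Canada pays by crediting reserve accounts → +$48B.
Discount-window repayment $416.5 billion: repayment is debited from reserves → −$416.5B.
Government account inflow $399 billion: funds move from bank reserves into the government account → −$399B.
Net: 48 − 416.5 − 399 = -$767.5 billion.

-$767.5 billion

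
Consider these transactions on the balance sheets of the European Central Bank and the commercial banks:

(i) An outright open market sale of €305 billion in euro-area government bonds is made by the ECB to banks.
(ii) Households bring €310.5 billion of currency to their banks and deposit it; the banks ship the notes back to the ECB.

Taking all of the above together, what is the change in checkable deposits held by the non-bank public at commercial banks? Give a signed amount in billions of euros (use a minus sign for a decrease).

+€310.5 billion

ECB balance sheet:
  Assets:      Securities −€305B
  Liabilities: Bank reserves +€5.5B, Currency in circulation −€310.5B
Commercial banking system:
  Assets:      Reserves at CB +€5.5B, Securities +€305B
  Liabilities: Checkable deposits +€310.5B
So the change in checkable deposits held by the non-bank public at commercial banks is +€310.5 billion.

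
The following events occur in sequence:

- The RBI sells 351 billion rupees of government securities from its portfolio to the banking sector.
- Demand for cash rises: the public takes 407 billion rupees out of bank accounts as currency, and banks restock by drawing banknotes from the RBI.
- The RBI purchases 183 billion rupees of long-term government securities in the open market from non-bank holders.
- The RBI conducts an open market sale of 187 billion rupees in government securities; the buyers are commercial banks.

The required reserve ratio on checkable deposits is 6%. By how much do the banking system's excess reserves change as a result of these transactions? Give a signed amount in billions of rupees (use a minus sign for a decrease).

OMO sale (to banks) 351 billion rupees: reserves −351B, deposits 0.
Currency withdrawal 407 billion rupees: reserves −407B, deposits −407B.
Asset purchase (from non-banks) 183 billion rupees: reserves +183B, deposits +183B.
OMO sale (to banks) 187 billion rupees: reserves −187B, deposits 0.
Totals: Δreserves = −762B, Δdeposits = −224B.
Δrequired reserves = 6% × −224B = −13.44B.
Δexcess reserves = Δreserves − Δrequired = −762B − (−13.44B) = -748.56 billion.

-748.56 billion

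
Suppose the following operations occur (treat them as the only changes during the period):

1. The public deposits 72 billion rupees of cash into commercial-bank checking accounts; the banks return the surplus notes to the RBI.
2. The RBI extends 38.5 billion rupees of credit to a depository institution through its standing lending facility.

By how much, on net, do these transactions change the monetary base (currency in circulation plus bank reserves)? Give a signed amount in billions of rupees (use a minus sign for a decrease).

RBI balance sheet:
  Assets:      Loans to banks +38.5B
  Liabilities: Bank reserves +110.5B, Currency in circulation −72B
Monetary base = currency + reserves: −72B + (+110.5B) = +38.5 billion.

+38.5 billion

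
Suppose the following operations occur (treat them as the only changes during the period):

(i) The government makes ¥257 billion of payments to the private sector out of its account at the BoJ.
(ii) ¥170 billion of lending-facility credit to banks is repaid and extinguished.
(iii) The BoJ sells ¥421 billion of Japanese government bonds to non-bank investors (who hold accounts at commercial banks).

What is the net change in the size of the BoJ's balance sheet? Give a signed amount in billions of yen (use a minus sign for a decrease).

Government spending ¥257 billion: only the composition of liabilities changes → 0.
Discount-window repayment ¥170 billion: a BoJ asset is shed → −¥170B.
Asset sale (to non-banks) ¥421 billion: a BoJ asset is shed → −¥421B.
Net: 0 − 170 − 421 = -¥591 billion.

-¥591 billion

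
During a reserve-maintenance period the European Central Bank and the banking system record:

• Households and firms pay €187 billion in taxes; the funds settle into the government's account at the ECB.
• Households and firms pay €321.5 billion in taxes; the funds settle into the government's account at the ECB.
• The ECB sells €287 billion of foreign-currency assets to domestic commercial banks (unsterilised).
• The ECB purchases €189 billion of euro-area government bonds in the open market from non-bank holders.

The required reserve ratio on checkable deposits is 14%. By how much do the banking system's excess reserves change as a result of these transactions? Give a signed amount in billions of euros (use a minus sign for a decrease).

Government account inflow €187 billion: reserves −€187B, deposits −€187B.
Government account inflow €321.5 billion: reserves −€321.5B, deposits −€321.5B.
FX sale €287 billion: reserves −€287B, deposits 0.
Asset purchase (from non-banks) €189 billion: reserves +€189B, deposits +€189B.
Totals: Δreserves = −€606.5B, Δdeposits = −€319.5B.
Δrequired reserves = 14% × −€319.5B = −€44.73B.
Δexcess reserves = Δreserves − Δrequired = −€606.5B − (−€44.73B) = -€561.77 billion.

-€561.77 billion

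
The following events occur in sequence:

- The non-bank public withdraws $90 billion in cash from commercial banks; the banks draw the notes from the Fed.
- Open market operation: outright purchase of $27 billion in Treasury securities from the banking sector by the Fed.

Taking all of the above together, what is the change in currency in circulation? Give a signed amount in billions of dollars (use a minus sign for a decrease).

+$90 billion

Fed balance sheet:
  Assets:      Securities +$27B
  Liabilities: Bank reserves −$63B, Currency in circulation +$90B
So the change in currency in circulation is +$90 billion.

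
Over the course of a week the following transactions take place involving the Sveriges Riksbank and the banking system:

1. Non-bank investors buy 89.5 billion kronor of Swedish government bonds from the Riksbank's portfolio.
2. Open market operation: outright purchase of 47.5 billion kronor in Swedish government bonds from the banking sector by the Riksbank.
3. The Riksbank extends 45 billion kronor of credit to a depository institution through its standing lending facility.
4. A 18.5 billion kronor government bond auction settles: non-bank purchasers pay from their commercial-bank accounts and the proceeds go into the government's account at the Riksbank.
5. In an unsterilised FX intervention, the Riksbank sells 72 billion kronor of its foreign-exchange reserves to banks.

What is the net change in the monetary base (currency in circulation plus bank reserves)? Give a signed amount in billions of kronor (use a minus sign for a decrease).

Asset sale (to non-banks) 89.5 billion kronor: Riksbank balance sheet contracts → −89.5B.
OMO purchase (from banks) 47.5 billion kronor: Riksbank balance sheet expands → +47.5B.
Discount-window loan 45 billion kronor: Riksbank balance sheet expands → +45B.
Government account inflow 18.5 billion kronor: reserves shift to a non-base liability → −18.5B.
FX sale 72 billion kronor: Riksbank balance sheet contracts → −72B.
Net: −89.5 + 47.5 + 45 − 18.5 − 72 = -87.5 billion.

-87.5 billion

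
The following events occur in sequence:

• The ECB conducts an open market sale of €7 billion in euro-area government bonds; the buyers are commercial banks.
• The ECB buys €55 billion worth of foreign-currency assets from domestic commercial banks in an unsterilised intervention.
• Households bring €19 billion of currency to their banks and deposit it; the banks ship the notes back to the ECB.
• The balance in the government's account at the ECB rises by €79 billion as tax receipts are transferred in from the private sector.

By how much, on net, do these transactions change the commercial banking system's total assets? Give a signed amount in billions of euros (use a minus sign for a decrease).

ECB balance sheet:
  Assets:      Securities −€7B, Foreign assets +€55B
  Liabilities: Bank reserves −€12B, Currency in circulation −€19B, Government deposits +€79B
Commercial banking system:
  Assets:      Reserves at CB −€12B, Securities +€7B, Foreign assets −€55B
  Liabilities: Checkable deposits −€60B
Change in total bank assets = -€60 billion.

-€60 billion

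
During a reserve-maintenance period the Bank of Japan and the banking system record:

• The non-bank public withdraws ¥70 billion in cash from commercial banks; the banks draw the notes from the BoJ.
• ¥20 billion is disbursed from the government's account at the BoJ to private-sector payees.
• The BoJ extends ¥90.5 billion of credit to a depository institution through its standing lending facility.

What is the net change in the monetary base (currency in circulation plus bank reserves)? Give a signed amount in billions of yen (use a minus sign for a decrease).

BoJ balance sheet:
  Assets:      Loans to banks +¥90.5B
  Liabilities: Bank reserves +¥40.5B, Currency in circulation +¥70B, Government deposits −¥20B
Commercial banking system:
  Assets:      Reserves at CB +¥40.5B
  Liabilities: Checkable deposits −¥50B, Borrowings from CB +¥90.5B
Monetary base = currency + reserves: +¥70B + (+¥40.5B) = +¥110.5 billion.

+¥110.5 billion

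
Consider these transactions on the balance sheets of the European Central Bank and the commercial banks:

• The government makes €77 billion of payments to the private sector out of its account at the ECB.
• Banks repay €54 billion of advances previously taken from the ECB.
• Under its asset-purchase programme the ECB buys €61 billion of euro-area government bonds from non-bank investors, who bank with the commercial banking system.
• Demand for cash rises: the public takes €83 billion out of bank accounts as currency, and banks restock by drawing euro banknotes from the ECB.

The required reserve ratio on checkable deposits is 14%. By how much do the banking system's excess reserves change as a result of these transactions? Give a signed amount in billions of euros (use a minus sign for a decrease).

-€6.7 billion

Government spending €77 billion: reserves +€77B, deposits +€77B.
Discount-window repayment €54 billion: reserves −€54B, deposits 0.
Asset purchase (from non-banks) €61 billion: reserves +€61B, deposits +€61B.
Currency withdrawal €83 billion: reserves −€83B, deposits −€83B.
Totals: Δreserves = +€1B, Δdeposits = +€55B.
Δrequired reserves = 14% × +€55B = +€7.7B.
Δexcess reserves = Δreserves − Δrequired = +€1B − (+€7.7B) = -€6.7 billion.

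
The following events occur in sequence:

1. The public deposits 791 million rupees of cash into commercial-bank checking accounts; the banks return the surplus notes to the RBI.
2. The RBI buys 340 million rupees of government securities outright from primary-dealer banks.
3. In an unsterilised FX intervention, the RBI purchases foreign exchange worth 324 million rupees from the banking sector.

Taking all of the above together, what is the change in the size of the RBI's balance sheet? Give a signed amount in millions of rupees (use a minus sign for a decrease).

Currency deposit 791 million rupees: only the composition of liabilities changes → 0.
OMO purchase (from banks) 340 million rupees: an RBI asset is acquired → +340M.
FX purchase 324 million rupees: an RBI asset is acquired → +324M.
Net: 0 + 340 + 324 = +664 million.

+664 million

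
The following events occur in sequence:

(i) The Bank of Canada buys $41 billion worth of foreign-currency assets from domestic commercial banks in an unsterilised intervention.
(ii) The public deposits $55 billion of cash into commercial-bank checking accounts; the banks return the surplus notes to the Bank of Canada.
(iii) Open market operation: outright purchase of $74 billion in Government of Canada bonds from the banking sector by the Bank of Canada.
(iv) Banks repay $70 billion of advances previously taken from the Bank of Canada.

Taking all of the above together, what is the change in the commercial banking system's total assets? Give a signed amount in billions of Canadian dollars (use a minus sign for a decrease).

-$15 billion

FX purchase $41 billion: just an asset swap on bank balance sheets → 0.
Currency deposit $55 billion: bank balance sheets expand → +$55B.
OMO purchase (from banks) $74 billion: just an asset swap on bank balance sheets → 0.
Discount-window repayment $70 billion: bank balance sheets shrink → −$70B.
Net: 0 + 55 + 0 − 70 = -$15 billion.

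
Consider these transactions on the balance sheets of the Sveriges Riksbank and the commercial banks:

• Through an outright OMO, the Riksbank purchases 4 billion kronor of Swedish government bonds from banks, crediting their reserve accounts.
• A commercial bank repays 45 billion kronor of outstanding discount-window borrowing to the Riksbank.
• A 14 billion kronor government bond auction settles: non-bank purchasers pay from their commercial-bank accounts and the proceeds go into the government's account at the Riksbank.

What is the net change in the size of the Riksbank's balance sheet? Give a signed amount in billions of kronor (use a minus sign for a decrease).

-41 billion

Riksbank balance sheet:
  Assets:      Securities +4B, Loans to banks −45B
  Liabilities: Bank reserves −55B, Government deposits +14B
Commercial banking system:
  Assets:      Reserves at CB −55B, Securities −4B
  Liabilities: Checkable deposits −14B, Borrowings from CB −45B
Change in total Riksbank assets = -41 billion.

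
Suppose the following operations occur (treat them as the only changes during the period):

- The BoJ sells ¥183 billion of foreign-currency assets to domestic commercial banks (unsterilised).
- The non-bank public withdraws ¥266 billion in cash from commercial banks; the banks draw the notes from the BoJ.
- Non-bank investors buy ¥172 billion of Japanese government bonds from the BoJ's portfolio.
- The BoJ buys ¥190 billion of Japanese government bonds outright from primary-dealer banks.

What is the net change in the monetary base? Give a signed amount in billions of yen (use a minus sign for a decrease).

BoJ balance sheet:
  Assets:      Securities +¥18B, Foreign assets −¥183B
  Liabilities: Bank reserves −¥431B, Currency in circulation +¥266B
Commercial banking system:
  Assets:      Reserves at CB −¥431B, Securities −¥190B, Foreign assets +¥183B
  Liabilities: Checkable deposits −¥438B
Monetary base = currency + reserves: +¥266B + (−¥431B) = -¥165 billion.

-¥165 billion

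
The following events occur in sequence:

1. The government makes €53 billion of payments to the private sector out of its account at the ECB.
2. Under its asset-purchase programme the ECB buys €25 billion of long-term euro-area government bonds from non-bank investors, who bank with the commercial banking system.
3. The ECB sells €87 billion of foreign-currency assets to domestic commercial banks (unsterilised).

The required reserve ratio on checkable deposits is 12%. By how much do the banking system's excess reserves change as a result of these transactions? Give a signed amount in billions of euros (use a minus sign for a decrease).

Government spending €53 billion: reserves +€53B, deposits +€53B.
Asset purchase (from non-banks) €25 billion: reserves +€25B, deposits +€25B.
FX sale €87 billion: reserves −€87B, deposits 0.
Totals: Δreserves = −€9B, Δdeposits = +€78B.
Δrequired reserves = 12% × +€78B = +€9.36B.
Δexcess reserves = Δreserves − Δrequired = −€9B − (+€9.36B) = -€18.36 billion.

-€18.36 billion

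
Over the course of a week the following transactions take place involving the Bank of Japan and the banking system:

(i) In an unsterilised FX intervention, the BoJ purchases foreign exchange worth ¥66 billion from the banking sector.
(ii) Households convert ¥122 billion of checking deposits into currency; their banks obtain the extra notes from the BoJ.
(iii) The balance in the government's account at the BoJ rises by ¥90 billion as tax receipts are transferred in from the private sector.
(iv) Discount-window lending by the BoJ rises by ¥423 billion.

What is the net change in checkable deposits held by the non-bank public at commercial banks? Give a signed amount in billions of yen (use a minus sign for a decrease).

BoJ balance sheet:
  Assets:      Loans to banks +¥423B, Foreign assets +¥66B
  Liabilities: Bank reserves +¥277B, Currency in circulation +¥122B, Government deposits +¥90B
Commercial banking system:
  Assets:      Reserves at CB +¥277B, Foreign assets −¥66B
  Liabilities: Checkable deposits −¥212B, Borrowings from CB +¥423B
So the change in checkable deposits held by the non-bank public at commercial banks is -¥212 billion.

-¥212 billion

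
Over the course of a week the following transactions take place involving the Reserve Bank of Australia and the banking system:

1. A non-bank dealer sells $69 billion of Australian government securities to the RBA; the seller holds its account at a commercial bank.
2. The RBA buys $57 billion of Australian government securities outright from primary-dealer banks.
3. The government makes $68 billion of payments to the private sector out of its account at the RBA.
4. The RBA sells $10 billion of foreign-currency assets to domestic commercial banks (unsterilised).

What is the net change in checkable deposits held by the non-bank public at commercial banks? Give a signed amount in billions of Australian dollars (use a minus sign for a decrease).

RBA balance sheet:
  Assets:      Securities +$126B, Foreign assets −$10B
  Liabilities: Bank reserves +$184B, Government deposits −$68B
Commercial banking system:
  Assets:      Reserves at CB +$184B, Securities −$57B, Foreign assets +$10B
  Liabilities: Checkable deposits +$137B
So the change in checkable deposits held by the non-bank public at commercial banks is +$137 billion.

+$137 billion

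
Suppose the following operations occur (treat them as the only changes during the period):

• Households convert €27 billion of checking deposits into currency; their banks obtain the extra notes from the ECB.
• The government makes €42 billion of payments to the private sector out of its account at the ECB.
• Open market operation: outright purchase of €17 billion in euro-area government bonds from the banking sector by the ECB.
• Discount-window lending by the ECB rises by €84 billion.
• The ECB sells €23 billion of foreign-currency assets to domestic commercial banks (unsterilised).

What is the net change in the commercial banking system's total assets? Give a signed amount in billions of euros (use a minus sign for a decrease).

Currency withdrawal €27 billion: bank balance sheets shrink → −€27B.
Government spending €42 billion: bank balance sheets expand → +€42B.
OMO purchase (from banks) €17 billion: just an asset swap on bank balance sheets → 0.
Discount-window loan €84 billion: bank balance sheets expand → +€84B.
FX sale €23 billion: just an asset swap on bank balance sheets → 0.
Net: −27 + 42 + 0 + 84 + 0 = +€99 billion.

+€99 billion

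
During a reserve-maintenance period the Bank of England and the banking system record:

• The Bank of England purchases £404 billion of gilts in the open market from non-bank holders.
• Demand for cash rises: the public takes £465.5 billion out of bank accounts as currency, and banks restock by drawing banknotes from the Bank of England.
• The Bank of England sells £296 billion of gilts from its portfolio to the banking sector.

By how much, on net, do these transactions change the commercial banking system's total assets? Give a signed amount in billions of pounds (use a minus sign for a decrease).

-£61.5 billion

Asset purchase (from non-banks) £404 billion: bank balance sheets expand → +£404B.
Currency withdrawal £465.5 billion: bank balance sheets shrink → −£465.5B.
OMO sale (to banks) £296 billion: just an asset swap on bank balance sheets → 0.
Net: 404 − 465.5 + 0 = -£61.5 billion.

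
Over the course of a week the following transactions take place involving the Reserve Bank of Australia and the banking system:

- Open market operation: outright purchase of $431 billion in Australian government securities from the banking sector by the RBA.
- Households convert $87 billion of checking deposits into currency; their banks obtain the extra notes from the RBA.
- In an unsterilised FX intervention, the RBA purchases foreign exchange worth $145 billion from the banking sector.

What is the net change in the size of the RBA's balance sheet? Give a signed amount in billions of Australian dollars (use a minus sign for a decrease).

OMO purchase (from banks) $431 billion: an RBA asset is acquired → +$431B.
Currency withdrawal $87 billion: only the composition of liabilities changes → 0.
FX purchase $145 billion: an RBA asset is acquired → +$145B.
Net: 431 + 0 + 145 = +$576 billion.

+$576 billion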